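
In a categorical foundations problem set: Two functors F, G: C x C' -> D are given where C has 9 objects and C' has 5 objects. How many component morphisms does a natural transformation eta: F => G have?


A natural transformation eta: F => G assigns one component morphism per
object of the domain category.
The domain is the product category C x C', so
|Ob(C x C')| = |Ob(C)| * |Ob(C')| = 9 * 5 = 45.
Therefore eta has 45 component morphisms.

45


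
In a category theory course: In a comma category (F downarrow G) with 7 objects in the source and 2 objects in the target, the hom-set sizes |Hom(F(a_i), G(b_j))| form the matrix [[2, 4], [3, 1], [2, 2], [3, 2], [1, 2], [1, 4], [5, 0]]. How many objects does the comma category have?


Objects of (F downarrow G) are triples (a, b, h: F(a)->G(b)).
The count equals the sum of all entries in the hom-matrix.
sum(row 0) = 6
sum(row 1) = 4
sum(row 2) = 4
sum(row 3) = 5
sum(row 4) = 3
sum(row 5) = 5
sum(row 6) = 5
Grand total = 32

32


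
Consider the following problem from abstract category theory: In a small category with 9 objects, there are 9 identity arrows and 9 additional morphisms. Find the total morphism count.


Each object has an identity morphism, giving 9 identities.
Adding the 9 non-identity morphisms:
Total = 9 + 9 = 18

18


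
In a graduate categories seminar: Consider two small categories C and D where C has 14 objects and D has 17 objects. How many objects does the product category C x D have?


The product category C x D has objects that are pairs (c, d).
Number of pairs = |Ob(C)| * |Ob(D)| = 14 * 17 = 238

238


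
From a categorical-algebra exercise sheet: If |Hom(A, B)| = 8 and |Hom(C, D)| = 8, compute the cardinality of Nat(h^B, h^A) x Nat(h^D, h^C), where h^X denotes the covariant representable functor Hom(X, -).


By the Yoneda lemma, Nat(h^B, h^A) is isomorphic to Hom(A, B),
so |Nat(h^B, h^A)| = |Hom(A, B)| and |Nat(h^D, h^C)| = |Hom(C, D)|.
|Hom(A, B)| = 8, |Hom(C, D)| = 8.
|Nat(h^B, h^A) x Nat(h^D, h^C)| = 8 * 8 = 64

64


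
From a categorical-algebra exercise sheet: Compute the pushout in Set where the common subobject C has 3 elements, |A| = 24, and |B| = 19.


The pushout A +_C B identifies the images of C in A and B.
|A +_C B| = |A| + |B| - |C| (for injections).
= 24 + 19 - 3 = 40

40


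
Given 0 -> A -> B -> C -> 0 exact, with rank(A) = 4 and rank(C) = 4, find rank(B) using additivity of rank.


For a short exact sequence 0 -> A -> B -> C -> 0,
rank is additive: rank(B) = rank(A) + rank(C).
rank(B) = 4 + 4 = 8

8


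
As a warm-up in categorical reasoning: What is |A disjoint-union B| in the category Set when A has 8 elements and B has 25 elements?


In Set, the coproduct A + B is the disjoint union.
|A + B| = |A| + |B| = 8 + 25 = 33

33


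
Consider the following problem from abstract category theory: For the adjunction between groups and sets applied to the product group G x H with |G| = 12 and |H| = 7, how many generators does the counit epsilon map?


The counit epsilon_K: F(U(K)) -> K of the Free-Forgetful adjunction
maps |K| generators of F(U(K)) into K. For K = G x H (the product group),
|G x H| = |G| * |H|.
Total generators mapped = 12 * 7 = 84.

84


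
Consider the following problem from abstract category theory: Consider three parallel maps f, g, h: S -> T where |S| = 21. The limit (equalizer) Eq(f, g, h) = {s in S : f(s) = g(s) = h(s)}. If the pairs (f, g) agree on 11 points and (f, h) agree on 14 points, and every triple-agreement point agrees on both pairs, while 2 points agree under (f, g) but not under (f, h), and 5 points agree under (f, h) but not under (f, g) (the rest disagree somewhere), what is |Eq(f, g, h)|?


Eq(f, g, h) is the triple-agreement set: points in S where all three
maps take the same value. Using inclusion-exclusion on the pairwise data:
Pair (f, g) agrees on 11 points; pair (f, h) on 14 points.
Points agreeing under (f, g) but not (f, h) = 2; under (f, h) but not (f, g) = 5.
Triple-agreement = agreement-in-(f, g) minus points that agree under (f, g) but not (f, h):
|Eq(f, g, h)| = 11 - 2 = 9
(cross-check via (f, h): 14 - 5 = 9.)

9


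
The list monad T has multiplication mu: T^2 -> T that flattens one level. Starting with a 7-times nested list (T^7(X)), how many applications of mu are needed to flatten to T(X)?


Each application of mu: T^2 -> T removes one layer of nesting.
Starting at depth 7 (i.e., T^7(X)), we need to reach T(X).
Number of mu applications = 7 - 1 = 6

6


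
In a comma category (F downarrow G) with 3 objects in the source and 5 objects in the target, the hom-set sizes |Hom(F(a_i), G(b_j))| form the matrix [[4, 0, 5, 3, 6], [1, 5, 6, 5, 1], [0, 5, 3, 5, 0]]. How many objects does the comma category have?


Objects of (F downarrow G) are triples (a, b, h: F(a)->G(b)).
The count equals the sum of all entries in the hom-matrix.
sum(row 0) = 18
sum(row 1) = 18
sum(row 2) = 13
Grand total = 49

49


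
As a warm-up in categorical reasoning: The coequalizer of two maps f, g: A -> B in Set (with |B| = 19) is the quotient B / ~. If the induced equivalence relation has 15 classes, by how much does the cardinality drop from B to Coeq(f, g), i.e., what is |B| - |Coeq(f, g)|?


The coequalizer Coeq(f, g) = B / ~ has one element per equivalence class.
|B| = 19, |Coeq(f, g)| = 15.
|B| - |Coeq(f, g)| = 19 - 15 = 4.

4


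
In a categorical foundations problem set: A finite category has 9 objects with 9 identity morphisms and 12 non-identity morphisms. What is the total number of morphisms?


Each object has an identity morphism, giving 9 identities.
Adding the 12 non-identity morphisms:
Total = 9 + 12 = 21

21


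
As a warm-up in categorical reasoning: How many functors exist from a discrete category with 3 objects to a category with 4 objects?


A functor from a discrete category C to D is determined by
where each object maps. Each of the 3 objects of C can map
to any of the 4 objects of D independently.
Number of functors = 4^3 = 64

64


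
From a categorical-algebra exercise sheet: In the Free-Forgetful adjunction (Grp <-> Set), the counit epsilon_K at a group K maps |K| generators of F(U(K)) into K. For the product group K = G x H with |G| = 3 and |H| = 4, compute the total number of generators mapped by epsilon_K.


The counit epsilon_K: F(U(K)) -> K of the Free-Forgetful adjunction
maps |K| generators of F(U(K)) into K. For K = G x H (the product group),
|G x H| = |G| * |H|.
Total generators mapped = 3 * 4 = 12.

12


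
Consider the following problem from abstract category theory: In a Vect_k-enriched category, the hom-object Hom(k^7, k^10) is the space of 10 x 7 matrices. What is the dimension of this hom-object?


In Vect-enriched categories, Hom(k^n, k^m) is the space of m x n matrices.
dim(Hom(k^7, k^10)) = 10 * 7 = 70

70


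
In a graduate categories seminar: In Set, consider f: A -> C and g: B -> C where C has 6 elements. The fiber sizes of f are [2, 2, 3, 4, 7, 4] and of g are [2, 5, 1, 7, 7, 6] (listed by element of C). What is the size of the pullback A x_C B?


The pullback A x_C B consists of pairs (a, b) with f(a) = g(b).
For each element c in C, the fiber product has |f^-1(c)| * |g^-1(c)| elements.
Summing over C: 2 * 2 + 2 * 5 + 3 * 1 + 4 * 7 + 7 * 7 + 4 * 6
= 4 + 10 + 3 + 28 + 49 + 24 = 118

118


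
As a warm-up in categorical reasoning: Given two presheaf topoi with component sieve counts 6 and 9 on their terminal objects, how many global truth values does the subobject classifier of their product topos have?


In a product of presheaf topoi E_1 x E_2, the subobject classifier
is Omega = Omega_1 x Omega_2 (componentwise), so
|Omega(top)| = |Omega_1(top_1)| * |Omega_2(top_2)|.
= 6 * 9 = 54.

54


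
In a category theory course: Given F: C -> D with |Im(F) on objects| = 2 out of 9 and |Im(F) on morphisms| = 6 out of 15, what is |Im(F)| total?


The image of F consists of distinct objects and distinct morphisms.
|Im(F)| on objects = 2
|Im(F)| on morphisms = 6
Total image cardinality = 2 + 6 = 8

8


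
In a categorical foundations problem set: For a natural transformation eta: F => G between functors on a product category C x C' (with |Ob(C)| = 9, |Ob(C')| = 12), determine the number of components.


A natural transformation eta: F => G assigns one component morphism per
object of the domain category.
The domain is the product category C x C', so
|Ob(C x C')| = |Ob(C)| * |Ob(C')| = 9 * 12 = 108.
Therefore eta has 108 component morphisms.

108


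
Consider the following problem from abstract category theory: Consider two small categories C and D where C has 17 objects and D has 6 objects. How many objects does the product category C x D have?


The product category C x D has objects that are pairs (c, d).
Number of pairs = |Ob(C)| * |Ob(D)| = 17 * 6 = 102

102


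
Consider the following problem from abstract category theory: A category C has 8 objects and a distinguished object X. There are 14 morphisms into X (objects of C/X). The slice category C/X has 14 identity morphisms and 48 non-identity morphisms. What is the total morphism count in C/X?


In the slice category C/X, objects are morphisms to X.
Identity morphisms: 14 (one per object of C/X).
Non-identity morphisms: 48.
Total = 14 + 48 = 62

62


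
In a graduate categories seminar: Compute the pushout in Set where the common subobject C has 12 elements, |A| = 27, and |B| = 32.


The pushout A +_C B identifies the images of C in A and B.
|A +_C B| = |A| + |B| - |C| (for injections).
= 27 + 32 - 12 = 47

47


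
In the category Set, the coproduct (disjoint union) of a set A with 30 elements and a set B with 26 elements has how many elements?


In Set, the coproduct A + B is the disjoint union.
|A + B| = |A| + |B| = 30 + 26 = 56

56


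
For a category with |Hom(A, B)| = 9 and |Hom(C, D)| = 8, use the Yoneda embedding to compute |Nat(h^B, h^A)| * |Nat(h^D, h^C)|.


By the Yoneda lemma, Nat(h^B, h^A) is isomorphic to Hom(A, B),
so |Nat(h^B, h^A)| = |Hom(A, B)| and |Nat(h^D, h^C)| = |Hom(C, D)|.
|Hom(A, B)| = 9, |Hom(C, D)| = 8.
|Nat(h^B, h^A) x Nat(h^D, h^C)| = 9 * 8 = 72

72


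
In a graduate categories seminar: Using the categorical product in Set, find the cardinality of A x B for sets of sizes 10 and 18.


In Set, the product A x B is the Cartesian product.
By the universal property, |A x B| = |A| * |B|.
|A x B| = 10 * 18 = 180

180


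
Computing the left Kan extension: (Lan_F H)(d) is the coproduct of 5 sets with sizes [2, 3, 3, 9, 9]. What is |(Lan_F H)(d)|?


Pointwise, the left Kan extension (Lan_F H)(d) is the colimit, indexed
by the comma category (F downarrow d), of H composed with the
projection (F downarrow d) -> C. Here that colimit is given
as a coproduct (disjoint union) of sets, so its cardinality is the
sum of the sizes of the summands.
Coproduct of sets with sizes: 2 + 3 + 3 + 9 + 9
= 26

26


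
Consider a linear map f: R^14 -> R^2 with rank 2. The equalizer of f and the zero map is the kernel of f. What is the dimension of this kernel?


The equalizer of f and the zero map is ker(f).
By the rank-nullity theorem: dim(ker(f)) = dim(domain) - rank(f).
dim(ker(f)) = 14 - 2 = 12

12


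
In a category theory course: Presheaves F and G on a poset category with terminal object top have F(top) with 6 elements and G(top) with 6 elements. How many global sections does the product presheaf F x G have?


Global sections of a presheaf on a poset with terminal top satisfy
Gamma(H) ~ H(top). Presheaves admit pointwise products, so
(F x G)(top) = F(top) x G(top) (Cartesian product).
|Gamma(F x G)| = |F(top)| * |G(top)| = 6 * 6 = 36.

36


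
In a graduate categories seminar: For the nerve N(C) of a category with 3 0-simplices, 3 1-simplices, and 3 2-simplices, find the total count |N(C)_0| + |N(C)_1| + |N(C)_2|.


The 2-skeleton of the nerve N(C) consists of simplices in dimensions 0, 1, 2:
  |N(C)_0| = 3 (objects)
  |N(C)_1| = 3 (morphisms)
  |N(C)_2| = 3 (composable pairs)
Total = 3 + 3 + 3 = 9

9


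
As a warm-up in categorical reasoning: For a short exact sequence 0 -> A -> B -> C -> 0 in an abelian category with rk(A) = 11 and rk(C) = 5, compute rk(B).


For a short exact sequence 0 -> A -> B -> C -> 0,
rank is additive: rank(B) = rank(A) + rank(C).
rank(B) = 11 + 5 = 16

16


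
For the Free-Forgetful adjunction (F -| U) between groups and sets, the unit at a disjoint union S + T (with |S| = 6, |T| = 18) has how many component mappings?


The unit eta_X: X -> U(F(X)) of the Free-Forgetful adjunction
maps each element of X to a generator of F(X). For X = S + T (disjoint
union in Set), |S + T| = |S| + |T|.
Total mappings = 6 + 18 = 24.

24


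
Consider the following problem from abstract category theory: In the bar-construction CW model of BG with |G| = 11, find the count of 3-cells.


In the bar-construction CW model of BG, the n-cells are indexed by
n-tuples [g_1|...|g_n] of non-identity elements of G (degenerate
simplices with some g_i = e do not contribute cells), so there are
(|G| - 1)^n n-cells.
For dim = 3 with |G| = 11:
cells = (11 - 1)^3 = 10^3 = 1000

1000


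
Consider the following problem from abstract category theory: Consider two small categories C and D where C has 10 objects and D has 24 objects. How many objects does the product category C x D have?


The product category C x D has objects that are pairs (c, d).
Number of pairs = |Ob(C)| * |Ob(D)| = 10 * 24 = 240

240


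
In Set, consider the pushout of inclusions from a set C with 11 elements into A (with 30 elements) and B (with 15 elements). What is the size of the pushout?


The pushout A +_C B identifies the images of C in A and B.
|A +_C B| = |A| + |B| - |C| (for injections).
= 30 + 15 - 11 = 34

34


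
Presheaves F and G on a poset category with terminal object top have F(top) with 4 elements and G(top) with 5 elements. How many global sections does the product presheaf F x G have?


Global sections of a presheaf on a poset with terminal top satisfy
Gamma(H) ~ H(top). Presheaves admit pointwise products, so
(F x G)(top) = F(top) x G(top) (Cartesian product).
|Gamma(F x G)| = |F(top)| * |G(top)| = 4 * 5 = 20.

20


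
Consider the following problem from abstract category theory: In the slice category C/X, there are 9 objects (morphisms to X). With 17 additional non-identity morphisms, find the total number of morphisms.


In the slice category C/X, objects are morphisms to X.
Identity morphisms: 9 (one per object of C/X).
Non-identity morphisms: 17.
Total = 9 + 17 = 26

26


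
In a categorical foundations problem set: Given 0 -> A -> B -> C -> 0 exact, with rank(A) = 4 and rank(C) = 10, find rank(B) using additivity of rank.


For a short exact sequence 0 -> A -> B -> C -> 0,
rank is additive: rank(B) = rank(A) + rank(C).
rank(B) = 4 + 10 = 14

14


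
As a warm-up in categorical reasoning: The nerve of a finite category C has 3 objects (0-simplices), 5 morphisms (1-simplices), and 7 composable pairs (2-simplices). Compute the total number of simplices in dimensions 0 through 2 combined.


The 2-skeleton of the nerve N(C) consists of simplices in dimensions 0, 1, 2:
  |N(C)_0| = 3 (objects)
  |N(C)_1| = 5 (morphisms)
  |N(C)_2| = 7 (composable pairs)
Total = 3 + 5 + 7 = 15

15


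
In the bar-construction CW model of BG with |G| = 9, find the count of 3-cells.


In the bar-construction CW model of BG, the n-cells are indexed by
n-tuples [g_1|...|g_n] of non-identity elements of G (degenerate
simplices with some g_i = e do not contribute cells), so there are
(|G| - 1)^n n-cells.
For dim = 3 with |G| = 9:
cells = (9 - 1)^3 = 8^3 = 512

512


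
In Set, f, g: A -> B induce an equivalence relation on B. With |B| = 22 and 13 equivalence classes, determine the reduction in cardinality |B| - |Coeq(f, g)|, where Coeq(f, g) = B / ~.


The coequalizer Coeq(f, g) = B / ~ has one element per equivalence class.
|B| = 22, |Coeq(f, g)| = 13.
|B| - |Coeq(f, g)| = 22 - 13 = 9.

9


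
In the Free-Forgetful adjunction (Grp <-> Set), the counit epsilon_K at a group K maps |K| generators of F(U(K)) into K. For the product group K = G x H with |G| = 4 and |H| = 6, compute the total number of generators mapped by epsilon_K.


The counit epsilon_K: F(U(K)) -> K of the Free-Forgetful adjunction
maps |K| generators of F(U(K)) into K. For K = G x H (the product group),
|G x H| = |G| * |H|.
Total generators mapped = 4 * 6 = 24.

24


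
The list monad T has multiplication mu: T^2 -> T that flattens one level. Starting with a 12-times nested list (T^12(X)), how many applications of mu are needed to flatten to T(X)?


Each application of mu: T^2 -> T removes one layer of nesting.
Starting at depth 12 (i.e., T^12(X)), we need to reach T(X).
Number of mu applications = 12 - 1 = 11

11


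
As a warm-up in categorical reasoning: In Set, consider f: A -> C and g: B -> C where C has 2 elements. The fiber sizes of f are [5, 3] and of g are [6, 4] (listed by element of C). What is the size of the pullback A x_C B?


The pullback A x_C B consists of pairs (a, b) with f(a) = g(b).
For each element c in C, the fiber product has |f^-1(c)| * |g^-1(c)| elements.
Summing over C: 5 * 6 + 3 * 4
= 30 + 12 = 42

42


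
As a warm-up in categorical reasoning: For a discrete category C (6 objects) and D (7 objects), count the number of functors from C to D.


A functor from a discrete category C to D is determined by
where each object maps. Each of the 6 objects of C can map
to any of the 7 objects of D independently.
Number of functors = 7^6 = 117649

117649


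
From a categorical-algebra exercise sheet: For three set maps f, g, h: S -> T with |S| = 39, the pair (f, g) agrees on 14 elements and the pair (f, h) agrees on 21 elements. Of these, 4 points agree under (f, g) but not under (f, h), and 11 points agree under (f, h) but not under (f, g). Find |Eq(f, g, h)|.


Eq(f, g, h) is the triple-agreement set: points in S where all three
maps take the same value. Using inclusion-exclusion on the pairwise data:
Pair (f, g) agrees on 14 points; pair (f, h) on 21 points.
Points agreeing under (f, g) but not (f, h) = 4; under (f, h) but not (f, g) = 11.
Triple-agreement = agreement-in-(f, g) minus points that agree under (f, g) but not (f, h):
|Eq(f, g, h)| = 14 - 4 = 10
(cross-check via (f, h): 21 - 11 = 10.)

10


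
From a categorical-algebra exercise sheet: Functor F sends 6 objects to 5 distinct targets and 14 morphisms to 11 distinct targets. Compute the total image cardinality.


The image of F consists of distinct objects and distinct morphisms.
|Im(F)| on objects = 5
|Im(F)| on morphisms = 11
Total image cardinality = 5 + 11 = 16

16


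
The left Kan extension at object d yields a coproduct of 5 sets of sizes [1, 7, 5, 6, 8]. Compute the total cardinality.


Pointwise, the left Kan extension (Lan_F H)(d) is the colimit, indexed
by the comma category (F downarrow d), of H composed with the
projection (F downarrow d) -> C. Here that colimit is given
as a coproduct (disjoint union) of sets, so its cardinality is the
sum of the sizes of the summands.
Coproduct of sets with sizes: 1 + 7 + 5 + 6 + 8
= 27

27


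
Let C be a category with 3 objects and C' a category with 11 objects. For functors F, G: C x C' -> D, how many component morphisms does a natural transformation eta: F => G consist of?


A natural transformation eta: F => G assigns one component morphism per
object of the domain category.
The domain is the product category C x C', so
|Ob(C x C')| = |Ob(C)| * |Ob(C')| = 3 * 11 = 33.
Therefore eta has 33 component morphisms.

33


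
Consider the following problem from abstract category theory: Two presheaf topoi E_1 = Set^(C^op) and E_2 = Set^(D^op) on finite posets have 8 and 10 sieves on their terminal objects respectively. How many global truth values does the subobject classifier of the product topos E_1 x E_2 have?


In a product of presheaf topoi E_1 x E_2, the subobject classifier
is Omega = Omega_1 x Omega_2 (componentwise), so
|Omega(top)| = |Omega_1(top_1)| * |Omega_2(top_2)|.
= 8 * 10 = 80.

80


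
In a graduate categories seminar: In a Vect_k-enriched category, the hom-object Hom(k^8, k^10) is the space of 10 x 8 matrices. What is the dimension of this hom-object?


In Vect-enriched categories, Hom(k^n, k^m) is the space of m x n matrices.
dim(Hom(k^8, k^10)) = 10 * 8 = 80

80


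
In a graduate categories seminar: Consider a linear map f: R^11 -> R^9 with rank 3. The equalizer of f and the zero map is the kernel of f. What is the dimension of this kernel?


The equalizer of f and the zero map is ker(f).
By the rank-nullity theorem: dim(ker(f)) = dim(domain) - rank(f).
dim(ker(f)) = 11 - 3 = 8

8


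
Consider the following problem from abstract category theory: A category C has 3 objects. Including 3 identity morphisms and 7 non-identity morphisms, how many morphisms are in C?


Each object has an identity morphism, giving 3 identities.
Adding the 7 non-identity morphisms:
Total = 3 + 7 = 10

10


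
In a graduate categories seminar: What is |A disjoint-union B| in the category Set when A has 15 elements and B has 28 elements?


In Set, the coproduct A + B is the disjoint union.
|A + B| = |A| + |B| = 15 + 28 = 43

43


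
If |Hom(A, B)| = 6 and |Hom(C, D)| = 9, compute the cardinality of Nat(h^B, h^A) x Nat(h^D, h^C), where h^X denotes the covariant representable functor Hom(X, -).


By the Yoneda lemma, Nat(h^B, h^A) is isomorphic to Hom(A, B),
so |Nat(h^B, h^A)| = |Hom(A, B)| and |Nat(h^D, h^C)| = |Hom(C, D)|.
|Hom(A, B)| = 6, |Hom(C, D)| = 9.
|Nat(h^B, h^A) x Nat(h^D, h^C)| = 6 * 9 = 54

54


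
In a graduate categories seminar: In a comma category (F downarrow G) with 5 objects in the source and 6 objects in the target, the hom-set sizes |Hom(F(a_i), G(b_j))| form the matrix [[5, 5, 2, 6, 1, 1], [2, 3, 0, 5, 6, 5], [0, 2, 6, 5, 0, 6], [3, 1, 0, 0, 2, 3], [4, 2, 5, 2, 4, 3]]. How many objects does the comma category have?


Objects of (F downarrow G) are triples (a, b, h: F(a)->G(b)).
The count equals the sum of all entries in the hom-matrix.
sum(row 0) = 20
sum(row 1) = 21
sum(row 2) = 19
sum(row 3) = 9
sum(row 4) = 20
Grand total = 89

89


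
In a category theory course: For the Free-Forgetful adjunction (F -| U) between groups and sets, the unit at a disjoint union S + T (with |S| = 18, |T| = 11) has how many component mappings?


The unit eta_X: X -> U(F(X)) of the Free-Forgetful adjunction
maps each element of X to a generator of F(X). For X = S + T (disjoint
union in Set), |S + T| = |S| + |T|.
Total mappings = 18 + 11 = 29.

29


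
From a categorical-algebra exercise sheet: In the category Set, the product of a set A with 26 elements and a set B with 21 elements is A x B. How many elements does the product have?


In Set, the product A x B is the Cartesian product.
By the universal property, |A x B| = |A| * |B|.
|A x B| = 26 * 21 = 546

546


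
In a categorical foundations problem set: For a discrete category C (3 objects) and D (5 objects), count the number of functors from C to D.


A functor from a discrete category C to D is determined by
where each object maps. Each of the 3 objects of C can map
to any of the 5 objects of D independently.
Number of functors = 5^3 = 125

125


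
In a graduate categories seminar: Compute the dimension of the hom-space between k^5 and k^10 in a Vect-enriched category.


In Vect-enriched categories, Hom(k^n, k^m) is the space of m x n matrices.
dim(Hom(k^5, k^10)) = 10 * 5 = 50

50


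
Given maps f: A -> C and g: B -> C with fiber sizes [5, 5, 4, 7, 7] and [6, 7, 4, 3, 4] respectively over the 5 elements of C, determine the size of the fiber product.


The pullback A x_C B consists of pairs (a, b) with f(a) = g(b).
For each element c in C, the fiber product has |f^-1(c)| * |g^-1(c)| elements.
Summing over C: 5 * 6 + 5 * 7 + 4 * 4 + 7 * 3 + 7 * 4
= 30 + 35 + 16 + 21 + 28 = 130

130


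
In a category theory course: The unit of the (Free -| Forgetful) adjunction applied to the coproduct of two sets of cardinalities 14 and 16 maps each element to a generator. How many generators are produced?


The unit eta_X: X -> U(F(X)) of the Free-Forgetful adjunction
maps each element of X to a generator of F(X). For X = S + T (disjoint
union in Set), |S + T| = |S| + |T|.
Total mappings = 14 + 16 = 30.

30


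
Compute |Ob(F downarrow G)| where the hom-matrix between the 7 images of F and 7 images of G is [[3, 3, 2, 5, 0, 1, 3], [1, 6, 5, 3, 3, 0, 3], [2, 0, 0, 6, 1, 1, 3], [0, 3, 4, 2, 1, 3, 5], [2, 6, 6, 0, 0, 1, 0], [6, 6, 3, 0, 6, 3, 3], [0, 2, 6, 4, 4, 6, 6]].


Objects of (F downarrow G) are triples (a, b, h: F(a)->G(b)).
The count equals the sum of all entries in the hom-matrix.
sum(row 0) = 17
sum(row 1) = 21
sum(row 2) = 13
sum(row 3) = 18
sum(row 4) = 15
sum(row 5) = 27
sum(row 6) = 28
Grand total = 139

139


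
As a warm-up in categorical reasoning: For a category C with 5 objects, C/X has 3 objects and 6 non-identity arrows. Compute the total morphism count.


In the slice category C/X, objects are morphisms to X.
Identity morphisms: 3 (one per object of C/X).
Non-identity morphisms: 6.
Total = 3 + 6 = 9

9


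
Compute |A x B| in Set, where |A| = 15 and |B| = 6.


In Set, the product A x B is the Cartesian product.
By the universal property, |A x B| = |A| * |B|.
|A x B| = 15 * 6 = 90

90


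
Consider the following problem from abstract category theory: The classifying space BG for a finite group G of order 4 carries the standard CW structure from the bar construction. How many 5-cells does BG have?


In the bar-construction CW model of BG, the n-cells are indexed by
n-tuples [g_1|...|g_n] of non-identity elements of G (degenerate
simplices with some g_i = e do not contribute cells), so there are
(|G| - 1)^n n-cells.
For dim = 5 with |G| = 4:
cells = (4 - 1)^5 = 3^5 = 243

243


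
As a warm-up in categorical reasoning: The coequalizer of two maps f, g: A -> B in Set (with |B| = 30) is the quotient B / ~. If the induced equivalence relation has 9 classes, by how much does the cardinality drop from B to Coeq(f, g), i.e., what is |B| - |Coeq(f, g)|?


The coequalizer Coeq(f, g) = B / ~ has one element per equivalence class.
|B| = 30, |Coeq(f, g)| = 9.
|B| - |Coeq(f, g)| = 30 - 9 = 21.

21


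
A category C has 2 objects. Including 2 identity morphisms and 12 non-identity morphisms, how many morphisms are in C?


Each object has an identity morphism, giving 2 identities.
Adding the 12 non-identity morphisms:
Total = 2 + 12 = 14

14


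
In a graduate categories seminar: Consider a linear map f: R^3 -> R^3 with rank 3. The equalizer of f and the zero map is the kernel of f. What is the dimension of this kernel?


The equalizer of f and the zero map is ker(f).
By the rank-nullity theorem: dim(ker(f)) = dim(domain) - rank(f).
dim(ker(f)) = 3 - 3 = 0

0


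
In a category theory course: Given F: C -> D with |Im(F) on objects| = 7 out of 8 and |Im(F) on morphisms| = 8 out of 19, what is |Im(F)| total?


The image of F consists of distinct objects and distinct morphisms.
|Im(F)| on objects = 7
|Im(F)| on morphisms = 8
Total image cardinality = 7 + 8 = 15

15


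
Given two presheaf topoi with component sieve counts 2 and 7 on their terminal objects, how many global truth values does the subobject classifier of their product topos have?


In a product of presheaf topoi E_1 x E_2, the subobject classifier
is Omega = Omega_1 x Omega_2 (componentwise), so
|Omega(top)| = |Omega_1(top_1)| * |Omega_2(top_2)|.
= 2 * 7 = 14.

14


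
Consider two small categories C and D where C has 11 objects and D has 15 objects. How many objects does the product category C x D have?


The product category C x D has objects that are pairs (c, d).
Number of pairs = |Ob(C)| * |Ob(D)| = 11 * 15 = 165

165


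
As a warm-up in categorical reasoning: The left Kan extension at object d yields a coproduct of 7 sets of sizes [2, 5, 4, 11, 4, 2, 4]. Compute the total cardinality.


Pointwise, the left Kan extension (Lan_F H)(d) is the colimit, indexed
by the comma category (F downarrow d), of H composed with the
projection (F downarrow d) -> C. Here that colimit is given
as a coproduct (disjoint union) of sets, so its cardinality is the
sum of the sizes of the summands.
Coproduct of sets with sizes: 2 + 5 + 4 + 11 + 4 + 2 + 4
= 32

32


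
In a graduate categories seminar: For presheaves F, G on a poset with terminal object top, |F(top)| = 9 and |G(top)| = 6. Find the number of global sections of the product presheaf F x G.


Global sections of a presheaf on a poset with terminal top satisfy
Gamma(H) ~ H(top). Presheaves admit pointwise products, so
(F x G)(top) = F(top) x G(top) (Cartesian product).
|Gamma(F x G)| = |F(top)| * |G(top)| = 9 * 6 = 54.

54


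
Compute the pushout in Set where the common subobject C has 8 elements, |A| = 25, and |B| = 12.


The pushout A +_C B identifies the images of C in A and B.
|A +_C B| = |A| + |B| - |C| (for injections).
= 25 + 12 - 8 = 29

29


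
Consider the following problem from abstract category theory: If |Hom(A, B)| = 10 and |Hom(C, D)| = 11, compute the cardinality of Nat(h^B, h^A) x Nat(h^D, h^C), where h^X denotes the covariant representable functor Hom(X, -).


By the Yoneda lemma, Nat(h^B, h^A) is isomorphic to Hom(A, B),
so |Nat(h^B, h^A)| = |Hom(A, B)| and |Nat(h^D, h^C)| = |Hom(C, D)|.
|Hom(A, B)| = 10, |Hom(C, D)| = 11.
|Nat(h^B, h^A) x Nat(h^D, h^C)| = 10 * 11 = 110

110


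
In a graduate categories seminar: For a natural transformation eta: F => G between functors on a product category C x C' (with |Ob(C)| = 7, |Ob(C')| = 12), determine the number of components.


A natural transformation eta: F => G assigns one component morphism per
object of the domain category.
The domain is the product category C x C', so
|Ob(C x C')| = |Ob(C)| * |Ob(C')| = 7 * 12 = 84.
Therefore eta has 84 component morphisms.

84


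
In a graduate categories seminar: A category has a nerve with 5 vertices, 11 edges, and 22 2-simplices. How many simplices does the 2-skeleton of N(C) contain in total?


The 2-skeleton of the nerve N(C) consists of simplices in dimensions 0, 1, 2:
  |N(C)_0| = 5 (objects)
  |N(C)_1| = 11 (morphisms)
  |N(C)_2| = 22 (composable pairs)
Total = 5 + 11 + 22 = 38

38


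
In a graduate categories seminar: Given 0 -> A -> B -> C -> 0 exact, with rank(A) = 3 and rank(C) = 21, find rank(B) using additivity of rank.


For a short exact sequence 0 -> A -> B -> C -> 0,
rank is additive: rank(B) = rank(A) + rank(C).
rank(B) = 3 + 21 = 24

24


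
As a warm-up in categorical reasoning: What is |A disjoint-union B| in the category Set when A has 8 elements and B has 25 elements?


In Set, the coproduct A + B is the disjoint union.
|A + B| = |A| + |B| = 8 + 25 = 33

33


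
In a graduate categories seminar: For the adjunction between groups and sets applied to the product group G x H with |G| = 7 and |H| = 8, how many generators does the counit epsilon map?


The counit epsilon_K: F(U(K)) -> K of the Free-Forgetful adjunction
maps |K| generators of F(U(K)) into K. For K = G x H (the product group),
|G x H| = |G| * |H|.
Total generators mapped = 7 * 8 = 56.

56


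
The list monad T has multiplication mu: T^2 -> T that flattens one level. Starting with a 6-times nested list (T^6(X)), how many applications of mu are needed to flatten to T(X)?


Each application of mu: T^2 -> T removes one layer of nesting.
Starting at depth 6 (i.e., T^6(X)), we need to reach T(X).
Number of mu applications = 6 - 1 = 5

5


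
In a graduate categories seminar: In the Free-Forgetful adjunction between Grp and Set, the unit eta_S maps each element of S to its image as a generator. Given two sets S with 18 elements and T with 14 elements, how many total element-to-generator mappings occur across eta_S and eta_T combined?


The unit eta_X: X -> U(F(X)) of the Free-Forgetful adjunction
maps each element of X to a generator of F(X). For X = S + T (disjoint
union in Set), |S + T| = |S| + |T|.
Total mappings = 18 + 14 = 32.

32


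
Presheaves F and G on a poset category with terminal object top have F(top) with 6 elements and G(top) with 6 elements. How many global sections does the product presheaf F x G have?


Global sections of a presheaf on a poset with terminal top satisfy
Gamma(H) ~ H(top). Presheaves admit pointwise products, so
(F x G)(top) = F(top) x G(top) (Cartesian product).
|Gamma(F x G)| = |F(top)| * |G(top)| = 6 * 6 = 36.

36


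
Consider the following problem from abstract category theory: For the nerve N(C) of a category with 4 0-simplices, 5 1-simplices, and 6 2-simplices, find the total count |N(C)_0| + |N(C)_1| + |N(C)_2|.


The 2-skeleton of the nerve N(C) consists of simplices in dimensions 0, 1, 2:
  |N(C)_0| = 4 (objects)
  |N(C)_1| = 5 (morphisms)
  |N(C)_2| = 6 (composable pairs)
Total = 4 + 5 + 6 = 15

15


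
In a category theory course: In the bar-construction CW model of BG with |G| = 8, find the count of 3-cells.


In the bar-construction CW model of BG, the n-cells are indexed by
n-tuples [g_1|...|g_n] of non-identity elements of G (degenerate
simplices with some g_i = e do not contribute cells), so there are
(|G| - 1)^n n-cells.
For dim = 3 with |G| = 8:
cells = (8 - 1)^3 = 7^3 = 343

343


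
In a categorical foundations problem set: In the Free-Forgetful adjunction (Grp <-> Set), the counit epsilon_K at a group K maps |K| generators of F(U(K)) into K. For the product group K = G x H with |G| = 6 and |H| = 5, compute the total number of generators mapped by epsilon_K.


The counit epsilon_K: F(U(K)) -> K of the Free-Forgetful adjunction
maps |K| generators of F(U(K)) into K. For K = G x H (the product group),
|G x H| = |G| * |H|.
Total generators mapped = 6 * 5 = 30.

30


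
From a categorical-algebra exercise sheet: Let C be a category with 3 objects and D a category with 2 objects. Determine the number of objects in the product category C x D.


The product category C x D has objects that are pairs (c, d).
Number of pairs = |Ob(C)| * |Ob(D)| = 3 * 2 = 6

6


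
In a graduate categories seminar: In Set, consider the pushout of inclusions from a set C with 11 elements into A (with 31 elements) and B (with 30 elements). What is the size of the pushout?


The pushout A +_C B identifies the images of C in A and B.
|A +_C B| = |A| + |B| - |C| (for injections).
= 31 + 30 - 11 = 50

50


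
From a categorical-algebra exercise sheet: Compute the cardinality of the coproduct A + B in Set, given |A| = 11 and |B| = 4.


In Set, the coproduct A + B is the disjoint union.
|A + B| = |A| + |B| = 11 + 4 = 15

15


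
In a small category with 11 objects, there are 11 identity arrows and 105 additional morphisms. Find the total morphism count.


Each object has an identity morphism, giving 11 identities.
Adding the 105 non-identity morphisms:
Total = 11 + 105 = 116

116


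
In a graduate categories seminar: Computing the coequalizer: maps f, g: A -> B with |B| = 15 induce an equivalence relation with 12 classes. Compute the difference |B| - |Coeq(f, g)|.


The coequalizer Coeq(f, g) = B / ~ has one element per equivalence class.
|B| = 15, |Coeq(f, g)| = 12.
|B| - |Coeq(f, g)| = 15 - 12 = 3.

3


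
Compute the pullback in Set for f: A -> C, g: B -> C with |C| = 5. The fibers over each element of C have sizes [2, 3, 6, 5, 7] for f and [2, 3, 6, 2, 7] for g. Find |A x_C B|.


The pullback A x_C B consists of pairs (a, b) with f(a) = g(b).
For each element c in C, the fiber product has |f^-1(c)| * |g^-1(c)| elements.
Summing over C: 2 * 2 + 3 * 3 + 6 * 6 + 5 * 2 + 7 * 7
= 4 + 9 + 36 + 10 + 49 = 108

108


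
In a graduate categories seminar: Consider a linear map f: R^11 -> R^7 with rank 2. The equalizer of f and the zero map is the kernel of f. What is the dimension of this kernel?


The equalizer of f and the zero map is ker(f).
By the rank-nullity theorem: dim(ker(f)) = dim(domain) - rank(f).
dim(ker(f)) = 11 - 2 = 9

9


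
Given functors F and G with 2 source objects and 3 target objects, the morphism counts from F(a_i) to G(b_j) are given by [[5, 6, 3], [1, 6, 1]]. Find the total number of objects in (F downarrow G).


Objects of (F downarrow G) are triples (a, b, h: F(a)->G(b)).
The count equals the sum of all entries in the hom-matrix.
sum(row 0) = 14
sum(row 1) = 8
Grand total = 22

22


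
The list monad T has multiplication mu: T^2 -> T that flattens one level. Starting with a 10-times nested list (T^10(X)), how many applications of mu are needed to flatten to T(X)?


Each application of mu: T^2 -> T removes one layer of nesting.
Starting at depth 10 (i.e., T^10(X)), we need to reach T(X).
Number of mu applications = 10 - 1 = 9

9


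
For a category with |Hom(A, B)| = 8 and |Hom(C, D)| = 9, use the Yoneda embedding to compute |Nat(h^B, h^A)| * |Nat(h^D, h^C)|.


By the Yoneda lemma, Nat(h^B, h^A) is isomorphic to Hom(A, B),
so |Nat(h^B, h^A)| = |Hom(A, B)| and |Nat(h^D, h^C)| = |Hom(C, D)|.
|Hom(A, B)| = 8, |Hom(C, D)| = 9.
|Nat(h^B, h^A) x Nat(h^D, h^C)| = 8 * 9 = 72

72


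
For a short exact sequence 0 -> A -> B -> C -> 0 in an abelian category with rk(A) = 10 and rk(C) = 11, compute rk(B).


For a short exact sequence 0 -> A -> B -> C -> 0,
rank is additive: rank(B) = rank(A) + rank(C).
rank(B) = 10 + 11 = 21

21


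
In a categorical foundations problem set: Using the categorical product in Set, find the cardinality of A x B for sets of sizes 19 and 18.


In Set, the product A x B is the Cartesian product.
By the universal property, |A x B| = |A| * |B|.
|A x B| = 19 * 18 = 342

342


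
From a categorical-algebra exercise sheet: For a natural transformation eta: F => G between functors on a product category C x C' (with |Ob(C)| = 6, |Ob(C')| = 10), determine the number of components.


A natural transformation eta: F => G assigns one component morphism per
object of the domain category.
The domain is the product category C x C', so
|Ob(C x C')| = |Ob(C)| * |Ob(C')| = 6 * 10 = 60.
Therefore eta has 60 component morphisms.

60


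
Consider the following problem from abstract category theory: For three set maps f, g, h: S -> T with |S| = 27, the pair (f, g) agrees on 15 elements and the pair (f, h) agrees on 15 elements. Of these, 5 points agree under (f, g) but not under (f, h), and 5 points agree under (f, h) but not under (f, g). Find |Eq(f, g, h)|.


Eq(f, g, h) is the triple-agreement set: points in S where all three
maps take the same value. Using inclusion-exclusion on the pairwise data:
Pair (f, g) agrees on 15 points; pair (f, h) on 15 points.
Points agreeing under (f, g) but not (f, h) = 5; under (f, h) but not (f, g) = 5.
Triple-agreement = agreement-in-(f, g) minus points that agree under (f, g) but not (f, h):
|Eq(f, g, h)| = 15 - 5 = 10
(cross-check via (f, h): 15 - 5 = 10.)

10


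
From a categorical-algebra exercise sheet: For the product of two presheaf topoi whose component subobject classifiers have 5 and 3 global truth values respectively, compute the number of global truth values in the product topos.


In a product of presheaf topoi E_1 x E_2, the subobject classifier
is Omega = Omega_1 x Omega_2 (componentwise), so
|Omega(top)| = |Omega_1(top_1)| * |Omega_2(top_2)|.
= 5 * 3 = 15.

15


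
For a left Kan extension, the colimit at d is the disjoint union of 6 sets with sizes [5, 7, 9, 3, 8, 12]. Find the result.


Pointwise, the left Kan extension (Lan_F H)(d) is the colimit, indexed
by the comma category (F downarrow d), of H composed with the
projection (F downarrow d) -> C. Here that colimit is given
as a coproduct (disjoint union) of sets, so its cardinality is the
sum of the sizes of the summands.
Coproduct of sets with sizes: 5 + 7 + 9 + 3 + 8 + 12
= 44

44


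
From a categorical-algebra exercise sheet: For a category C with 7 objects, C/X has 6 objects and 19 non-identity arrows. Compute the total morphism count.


In the slice category C/X, objects are morphisms to X.
Identity morphisms: 6 (one per object of C/X).
Non-identity morphisms: 19.
Total = 6 + 19 = 25

25
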